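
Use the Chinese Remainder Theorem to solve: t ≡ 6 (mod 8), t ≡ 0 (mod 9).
M = 8 × 9 = 72. M₁ = 9, y₁ ≡ 1 (mod 8). M₂ = 8, y₂ ≡ 8 (mod 9). t = 6×9×1 + 0×8×8 ≡ 54 (mod 72)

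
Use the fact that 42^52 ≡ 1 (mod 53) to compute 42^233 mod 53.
By Fermat: 42^{52} ≡ 1 (mod 53). 233 = 4×52 + 25. So 42^{233} ≡ 42^{25} ≡ 24 (mod 53)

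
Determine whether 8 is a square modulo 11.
By Euler's criterion: 8^{5} ≡ 10 (mod 11). Since this equals -1 (≡ 10), 8 is not a QR.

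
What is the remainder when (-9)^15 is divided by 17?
Using repeated squaring. (-9) ≡ 8 (mod 17). 15 = 8 + 4 + 2 + 1 (binary 1111). Repeated squaring mod 17: 8^1 ≡ 8; 8^2 ≡ 8² = 64 ≡ 13; 8^4 ≡ 13² = 169 ≡ 16; 8^8 ≡ 16² = 256 ≡ 1. Multiply: (-9)^15 ≡ 8^8 × 8^4 × 8^2 × 8^1 ≡ 1 × 16 × 13 × 8 (mod 17): 1 × 16 = 16 ≡ 16; 16 × 13 = 208 ≡ 4; 4 × 8 = 32 ≡ 15. So (-9)^15 ≡ 15 (mod 17).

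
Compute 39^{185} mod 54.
27

Using successive squaring:
Binary expansion of 185: 10111001
Powers of 39 mod 54 (each is the square of the previous):
  39^1 ≡ 39 (mod 54)
  39^2 ≡ 39² = 1521 ≡ 9 (mod 54)
  39^4 ≡ 9² = 81 ≡ 27 (mod 54)
  39^8 ≡ 27² = 729 ≡ 27 (mod 54)
  39^16 ≡ 27² = 729 ≡ 27 (mod 54)
  39^32 ≡ 27² = 729 ≡ 27 (mod 54)
  39^64 ≡ 27² = 729 ≡ 27 (mod 54)
  39^128 ≡ 27² = 729 ≡ 27 (mod 54)
185 = 128 + 32 + 16 + 8 + 1, so 39^185 = 39^128 × 39^32 × 39^16 × 39^8 × 39^1 ≡ 27 × 27 × 27 × 27 × 39 (mod 54)
Multiplying step by step:
  27 × 27 = 729 ≡ 27 (mod 54)
  27 × 27 = 729 ≡ 27 (mod 54)
  27 × 27 = 729 ≡ 27 (mod 54)
  27 × 39 = 1053 ≡ 27 (mod 54)
Result: 39^185 ≡ 27 (mod 54)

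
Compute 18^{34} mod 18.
0

Using successive squaring:
Binary expansion of 34: 100010
Powers of 18 mod 18 (each is the square of the previous):
  18^1 ≡ 0 (mod 18)
  18^2 ≡ 0² = 0 ≡ 0 (mod 18)
  18^4 ≡ 0² = 0 ≡ 0 (mod 18)
  18^8 ≡ 0² = 0 ≡ 0 (mod 18)
  18^16 ≡ 0² = 0 ≡ 0 (mod 18)
  18^32 ≡ 0² = 0 ≡ 0 (mod 18)
34 = 32 + 2, so 18^34 = 18^32 × 18^2 ≡ 0 × 0 (mod 18)
Multiplying step by step:
  0 × 0 = 0 ≡ 0 (mod 18)
Result: 18^34 ≡ 0 (mod 18)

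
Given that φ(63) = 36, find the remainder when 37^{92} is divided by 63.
By Euler: 37^{36} ≡ 1 (mod 63) since gcd(37, 63) = 1. 92 = 2×36 + 20. So 37^{92} ≡ 37^{20} ≡ 46 (mod 63)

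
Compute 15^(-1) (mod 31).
15^(-1) ≡ 29 (mod 31). Verification: 15 × 29 = 435 ≡ 1 (mod 31)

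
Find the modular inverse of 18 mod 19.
18^(-1) ≡ 18 (mod 19). Verification: 18 × 18 = 324 ≡ 1 (mod 19)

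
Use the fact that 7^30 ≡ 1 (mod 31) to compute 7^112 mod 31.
By Fermat: 7^{30} ≡ 1 (mod 31). 112 = 3×30 + 22. So 7^{112} ≡ 7^{22} ≡ 28 (mod 31)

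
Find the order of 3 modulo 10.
Powers of 3 mod 10: 3^1≡3, 3^2≡9, 3^3≡7, 3^4≡1. Order = 4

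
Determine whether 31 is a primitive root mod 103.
p - 1 = 102 has prime divisors 2, 3, 17. Check 31^(102/q) mod 103 for each: 31^(102/2) = 31^51 ≡ 102, 31^(102/3) = 31^34 ≡ 1, 31^(102/17) = 31^6 ≡ 61 (mod 103). Since 31^34 ≡ 1 (mod 103), the order of 31 divides 34 (in fact the order is 34) ≠ 102, so it is not a primitive root.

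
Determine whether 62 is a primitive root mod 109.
p - 1 = 108 has prime divisors 2, 3. Check 62^(108/q) mod 109 for each: 62^(108/2) = 62^54 ≡ 108, 62^(108/3) = 62^36 ≡ 45 (mod 109). None of these is 1, so 62 has order 108 = φ(109), so it is a primitive root mod 109.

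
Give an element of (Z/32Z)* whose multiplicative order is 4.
7 has order 4 mod 32 since 7^{4} ≡ 1 (mod 32) and no smaller power works.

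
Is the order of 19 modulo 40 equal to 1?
No, the actual order is 2, not 1.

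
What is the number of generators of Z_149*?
Number of primitive roots mod 149 = φ(148) = 72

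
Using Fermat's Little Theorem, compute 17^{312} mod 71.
5

By Fermat's Little Theorem, a^(p-1) ≡ 1 (mod p) for prime p and gcd(a, p) = 1
Here p = 71, so 17^70 ≡ 1 (mod 71)
We can reduce the exponent: 312 mod 70 = 32
So 17^312 ≡ 17^32 (mod 71)
Computing: 17^32 mod 71 = 5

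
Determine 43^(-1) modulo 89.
43^(-1) ≡ 29 (mod 89). Verification: 43 × 29 = 1247 ≡ 1 (mod 89)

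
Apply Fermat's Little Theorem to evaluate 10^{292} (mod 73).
72

By Fermat's Little Theorem, a^(p-1) ≡ 1 (mod p) for prime p and gcd(a, p) = 1
Here p = 73, so 10^72 ≡ 1 (mod 73)
We can reduce the exponent: 292 mod 72 = 4
So 10^292 ≡ 10^4 (mod 73)
Computing: 10^4 mod 73 = 72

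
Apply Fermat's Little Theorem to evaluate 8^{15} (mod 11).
10

By Fermat's Little Theorem, a^(p-1) ≡ 1 (mod p) for prime p and gcd(a, p) = 1
Here p = 11, so 8^10 ≡ 1 (mod 11)
We can reduce the exponent: 15 mod 10 = 5
So 8^15 ≡ 8^5 (mod 11)
Computing: 8^5 mod 11 = 10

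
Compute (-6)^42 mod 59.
Using repeated squaring. (-6) ≡ 53 (mod 59). 42 = 32 + 8 + 2 (binary 101010). Repeated squaring mod 59: 53^1 ≡ 53; 53^2 ≡ 53² = 2809 ≡ 36; 53^4 ≡ 36² = 1296 ≡ 57; 53^8 ≡ 57² = 3249 ≡ 4; 53^16 ≡ 4² = 16 ≡ 16; 53^32 ≡ 16² = 256 ≡ 20. Multiply: (-6)^42 ≡ 53^32 × 53^8 × 53^2 ≡ 20 × 4 × 36 (mod 59): 20 × 4 = 80 ≡ 21; 21 × 36 = 756 ≡ 48. So (-6)^42 ≡ 48 (mod 59).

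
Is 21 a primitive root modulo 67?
No

To verify, check if 21^(66/q) ≢ 1 (mod 67) for each prime divisor q of 66
Divisors of 66 = 66: [1, 2, 3, 6, 11, 22, 33, 66]
  21^(66/11) = 21^6 ≡ 24 (mod 67)
  21^(66/2) = 21^33 ≡ 1 (mod 67)
  21^(66/3) = 21^22 ≡ 29 (mod 67)
Conclusion: 21 is not a primitive root modulo 67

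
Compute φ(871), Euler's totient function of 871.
792

Prime factorization: 871 = 13 × 67
Using the formula φ(n) = n × Π(1 - 1/p) for each prime factor p:
φ(871) = 871 × (1 - 1/13) × (1 - 1/67)
φ(871) = 792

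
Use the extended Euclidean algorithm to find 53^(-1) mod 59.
Extended GCD: 53(-10) + 59(9) = 1. So 53^(-1) ≡ 49 ≡ 49 (mod 59). Verify: 53 × 49 = 2597 ≡ 1 (mod 59)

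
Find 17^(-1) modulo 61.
18

Using Extended Euclidean Algorithm:
gcd(17, 61) = 1
Bezout coefficients: 17 × 18 + 61 × -5 = 1
So 17 × 18 ≡ 1 (mod 61)
The inverse is 18 mod 61 = 18
Verification: 17 × 18 = 306 = 5 × 61 + 1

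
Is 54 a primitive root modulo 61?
Yes

To verify, check if 54^(60/q) ≢ 1 (mod 61) for each prime divisor q of 60
Divisors of 60 = 60: [1, 2, 3, 4, 5, 6, 10, 12, 15, 20, 30, 60]
  54^(60/2) = 54^30 ≡ 60 (mod 61)
  54^(60/3) = 54^20 ≡ 47 (mod 61)
  54^(60/5) = 54^12 ≡ 34 (mod 61)
Conclusion: 54 is a primitive root modulo 61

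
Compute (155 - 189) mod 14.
8

(155 - 189) = -34
-34 mod 14 = 8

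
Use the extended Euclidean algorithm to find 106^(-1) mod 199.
Extended GCD: 106(92) + 199(-49) = 1. So 106^(-1) ≡ 92 ≡ 92 (mod 199). Verify: 106 × 92 = 9752 ≡ 1 (mod 199)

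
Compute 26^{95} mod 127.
36

Using successive squaring:
Binary expansion of 95: 1011111
Powers of 26 mod 127 (each is the square of the previous):
  26^1 ≡ 26 (mod 127)
  26^2 ≡ 26² = 676 ≡ 41 (mod 127)
  26^4 ≡ 41² = 1681 ≡ 30 (mod 127)
  26^8 ≡ 30² = 900 ≡ 11 (mod 127)
  26^16 ≡ 11² = 121 ≡ 121 (mod 127)
  26^32 ≡ 121² = 14641 ≡ 36 (mod 127)
  26^64 ≡ 36² = 1296 ≡ 26 (mod 127)
95 = 64 + 16 + 8 + 4 + 2 + 1, so 26^95 = 26^64 × 26^16 × 26^8 × 26^4 × 26^2 × 26^1 ≡ 26 × 121 × 11 × 30 × 41 × 26 (mod 127)
Multiplying step by step:
  26 × 121 = 3146 ≡ 98 (mod 127)
  98 × 11 = 1078 ≡ 62 (mod 127)
  62 × 30 = 1860 ≡ 82 (mod 127)
  82 × 41 = 3362 ≡ 60 (mod 127)
  60 × 26 = 1560 ≡ 36 (mod 127)
Result: 26^95 ≡ 36 (mod 127)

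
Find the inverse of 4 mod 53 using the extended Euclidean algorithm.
Extended GCD: 4(-13) + 53(1) = 1. So 4^(-1) ≡ 40 ≡ 40 (mod 53). Verify: 4 × 40 = 160 ≡ 1 (mod 53)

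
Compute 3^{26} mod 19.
6

Using successive squaring:
Binary expansion of 26: 11010
Powers of 3 mod 19 (each is the square of the previous):
  3^1 ≡ 3 (mod 19)
  3^2 ≡ 3² = 9 ≡ 9 (mod 19)
  3^4 ≡ 9² = 81 ≡ 5 (mod 19)
  3^8 ≡ 5² = 25 ≡ 6 (mod 19)
  3^16 ≡ 6² = 36 ≡ 17 (mod 19)
26 = 16 + 8 + 2, so 3^26 = 3^16 × 3^8 × 3^2 ≡ 17 × 6 × 9 (mod 19)
Multiplying step by step:
  17 × 6 = 102 ≡ 7 (mod 19)
  7 × 9 = 63 ≡ 6 (mod 19)
Result: 3^26 ≡ 6 (mod 19)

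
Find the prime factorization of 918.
2 × 3^3 × 17

Divide by primes starting from smallest:
918 ÷ 2 = 459
459 ÷ 3 = 153
153 ÷ 3 = 51
51 ÷ 3 = 17
17 ÷ 17 = 1

918 = 2 × 3^3 × 17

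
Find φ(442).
192

Prime factorization: 442 = 2 × 13 × 17
Using the formula φ(n) = n × Π(1 - 1/p) for each prime factor p:
φ(442) = 442 × (1 - 1/2) × (1 - 1/13) × (1 - 1/17)
φ(442) = 192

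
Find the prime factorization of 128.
2^7

Divide by primes starting from smallest:
128 ÷ 2 = 64
64 ÷ 2 = 32
32 ÷ 2 = 16
16 ÷ 2 = 8
8 ÷ 2 = 4
4 ÷ 2 = 2
2 ÷ 2 = 1

128 = 2^7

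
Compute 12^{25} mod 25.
7

Using successive squaring:
Binary expansion of 25: 11001
Powers of 12 mod 25 (each is the square of the previous):
  12^1 ≡ 12 (mod 25)
  12^2 ≡ 12² = 144 ≡ 19 (mod 25)
  12^4 ≡ 19² = 361 ≡ 11 (mod 25)
  12^8 ≡ 11² = 121 ≡ 21 (mod 25)
  12^16 ≡ 21² = 441 ≡ 16 (mod 25)
25 = 16 + 8 + 1, so 12^25 = 12^16 × 12^8 × 12^1 ≡ 16 × 21 × 12 (mod 25)
Multiplying step by step:
  16 × 21 = 336 ≡ 11 (mod 25)
  11 × 12 = 132 ≡ 7 (mod 25)
Result: 12^25 ≡ 7 (mod 25)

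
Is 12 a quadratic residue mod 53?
By Euler's criterion: 12^{26} ≡ 52 (mod 53). Since this equals -1 (≡ 52), 12 is not a QR.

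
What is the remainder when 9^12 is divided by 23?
Using repeated squaring. 12 = 8 + 4 (binary 1100). Repeated squaring mod 23: 9^1 ≡ 9; 9^2 ≡ 9² = 81 ≡ 12; 9^4 ≡ 12² = 144 ≡ 6; 9^8 ≡ 6² = 36 ≡ 13. Multiply: 9^12 = 9^8 × 9^4 ≡ 13 × 6 (mod 23): 13 × 6 = 78 ≡ 9. So 9^12 ≡ 9 (mod 23).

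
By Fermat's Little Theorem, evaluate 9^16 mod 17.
By Fermat's Little Theorem, 9^{16} ≡ 1 (mod 17) since 17 is prime and gcd(9, 17) = 1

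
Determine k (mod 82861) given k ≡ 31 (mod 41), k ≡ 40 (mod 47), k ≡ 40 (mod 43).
60670

Using the Chinese Remainder Theorem:
M = product of moduli = 82861
For equation 1: M_1 = 2021, 2021 ≡ 12 (mod 41), inverse of 2021 mod 41 is 24 (check: 12 × 24 = 288 ≡ 1 (mod 41))
For equation 2: M_2 = 1763, 1763 ≡ 24 (mod 47), inverse of 1763 mod 47 is 2 (check: 24 × 2 = 48 ≡ 1 (mod 47))
For equation 3: M_3 = 1927, 1927 ≡ 35 (mod 43), inverse of 1927 mod 43 is 16 (check: 35 × 16 = 560 ≡ 1 (mod 43))
Combine: k ≡ Σ r_i×M_i×(M_i⁻¹ mod m_i) = 31×2021×24 + 40×1763×2 + 40×1927×16 = 1503624 + 141040 + 1233280 = 2877944
2877944 mod 82861 = 60670
k ≡ 60670 (mod 82861)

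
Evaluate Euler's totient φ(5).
4

Prime factorization: 5 = 5
Using the formula φ(n) = n × Π(1 - 1/p) for each prime factor p:
φ(5) = 5 × (1 - 1/5)
φ(5) = 4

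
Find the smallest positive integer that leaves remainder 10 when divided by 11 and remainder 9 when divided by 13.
M = 11 × 13 = 143. M₁ = 13, y₁ ≡ 6 (mod 11). M₂ = 11, y₂ ≡ 6 (mod 13). y = 10×13×6 + 9×11×6 ≡ 87 (mod 143). The smallest positive such number is 87.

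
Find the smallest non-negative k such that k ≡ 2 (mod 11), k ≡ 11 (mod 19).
68

Using the Chinese Remainder Theorem:
M = product of moduli = 209
For equation 1: M_1 = 19, 19 ≡ 8 (mod 11), inverse of 19 mod 11 is 7 (check: 8 × 7 = 56 ≡ 1 (mod 11))
For equation 2: M_2 = 11, 11 ≡ 11 (mod 19), inverse of 11 mod 19 is 7 (check: 11 × 7 = 77 ≡ 1 (mod 19))
Combine: k ≡ Σ r_i×M_i×(M_i⁻¹ mod m_i) = 2×19×7 + 11×11×7 = 266 + 847 = 1113
1113 mod 209 = 68
k ≡ 68 (mod 209)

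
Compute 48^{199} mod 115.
2

Using successive squaring:
Binary expansion of 199: 11000111
Powers of 48 mod 115 (each is the square of the previous):
  48^1 ≡ 48 (mod 115)
  48^2 ≡ 48² = 2304 ≡ 4 (mod 115)
  48^4 ≡ 4² = 16 ≡ 16 (mod 115)
  48^8 ≡ 16² = 256 ≡ 26 (mod 115)
  48^16 ≡ 26² = 676 ≡ 101 (mod 115)
  48^32 ≡ 101² = 10201 ≡ 81 (mod 115)
  48^64 ≡ 81² = 6561 ≡ 6 (mod 115)
  48^128 ≡ 6² = 36 ≡ 36 (mod 115)
199 = 128 + 64 + 4 + 2 + 1, so 48^199 = 48^128 × 48^64 × 48^4 × 48^2 × 48^1 ≡ 36 × 6 × 16 × 4 × 48 (mod 115)
Multiplying step by step:
  36 × 6 = 216 ≡ 101 (mod 115)
  101 × 16 = 1616 ≡ 6 (mod 115)
  6 × 4 = 24 ≡ 24 (mod 115)
  24 × 48 = 1152 ≡ 2 (mod 115)
Result: 48^199 ≡ 2 (mod 115)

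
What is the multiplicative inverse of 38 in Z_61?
38^(-1) ≡ 53 (mod 61). Verification: 38 × 53 = 2014 ≡ 1 (mod 61)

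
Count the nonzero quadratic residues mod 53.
For prime 53, there are (p-1)/2 = (53-1)/2 = 26 quadratic residues (excluding 0).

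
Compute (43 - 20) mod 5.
3

(43 - 20) = 23
23 mod 5 = 3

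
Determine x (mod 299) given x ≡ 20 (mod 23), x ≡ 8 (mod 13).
112

Using the Chinese Remainder Theorem:
M = product of moduli = 299
For equation 1: M_1 = 13, 13 ≡ 13 (mod 23), inverse of 13 mod 23 is 16 (check: 13 × 16 = 208 ≡ 1 (mod 23))
For equation 2: M_2 = 23, 23 ≡ 10 (mod 13), inverse of 23 mod 13 is 4 (check: 10 × 4 = 40 ≡ 1 (mod 13))
Combine: x ≡ Σ r_i×M_i×(M_i⁻¹ mod m_i) = 20×13×16 + 8×23×4 = 4160 + 736 = 4896
4896 mod 299 = 112
x ≡ 112 (mod 299)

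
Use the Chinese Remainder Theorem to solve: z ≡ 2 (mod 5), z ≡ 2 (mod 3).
M = 5 × 3 = 15. M₁ = 3, y₁ ≡ 2 (mod 5). M₂ = 5, y₂ ≡ 2 (mod 3). z = 2×3×2 + 2×5×2 ≡ 2 (mod 15)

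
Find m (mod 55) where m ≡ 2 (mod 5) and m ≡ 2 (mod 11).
M = 5 × 11 = 55. M₁ = 11, y₁ ≡ 1 (mod 5). M₂ = 5, y₂ ≡ 9 (mod 11). m = 2×11×1 + 2×5×9 ≡ 2 (mod 55)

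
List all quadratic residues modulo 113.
QRs mod 113: {1, 2, 4, 7, 8, 9, 11, 13, 14, 15, 16, 18, 22, 25, 26, 28, 30, 31, 32, 36, 41, 44, 49, 50, 51, 52, 53, 56, 57, 60, 61, 62, 63, 64, 69, 72, 77, 81, 82, 83, 85, 87, 88, 91, 95, 97, 98, 99, 100, 102, 104, 105, 106, 109, 111, 112}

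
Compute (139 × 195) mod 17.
7

(139 × 195) = 27105
27105 mod 17 = 7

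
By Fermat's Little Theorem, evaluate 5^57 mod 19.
By Fermat: 5^{18} ≡ 1 (mod 19). 57 = 3×18 + 3. So 5^{57} ≡ 5^{3} ≡ 11 (mod 19)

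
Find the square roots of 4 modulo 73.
The square roots of 4 mod 73 are 2 and 71. Verify: 2² = 4 ≡ 4 (mod 73)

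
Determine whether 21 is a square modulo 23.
By Euler's criterion: 21^{11} ≡ 22 (mod 23). Since this equals -1 (≡ 22), 21 is not a QR.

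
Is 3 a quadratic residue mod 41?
By Euler's criterion: 3^{20} ≡ 40 (mod 41). Since this equals -1 (≡ 40), 3 is not a QR.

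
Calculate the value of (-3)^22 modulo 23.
Using Fermat: (-3)^{22} ≡ 1 (mod 23). 22 ≡ 0 (mod 22). So (-3)^{22} ≡ (-3)^{0} ≡ 1 (mod 23)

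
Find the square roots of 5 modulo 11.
The square roots of 5 mod 11 are 4 and 7. Verify: 4² = 16 ≡ 5 (mod 11)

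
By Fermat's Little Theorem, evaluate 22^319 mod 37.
By Fermat: 22^{36} ≡ 1 (mod 37). 319 = 8×36 + 31. So 22^{319} ≡ 22^{31} ≡ 20 (mod 37)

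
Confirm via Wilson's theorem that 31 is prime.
(30)! mod 31 = 30. Since this equals -1 (mod 31), Wilson confirms 31 is prime.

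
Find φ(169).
156

Prime factorization: 169 = 13^2
Using the formula φ(n) = n × Π(1 - 1/p) for each prime factor p:
φ(169) = 169 × (1 - 1/13)
φ(169) = 156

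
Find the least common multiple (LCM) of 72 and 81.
648

First find GCD(72, 81) using the Euclidean algorithm:
72 = 0 × 81 + 72
81 = 1 × 72 + 9
72 = 8 × 9 + 0
GCD(72, 81) = 9

LCM formula: LCM(a, b) = (a × b) / GCD(a, b)
LCM(72, 81) = (72 × 81) / 9
LCM(72, 81) = 5832 / 9
LCM(72, 81) = 648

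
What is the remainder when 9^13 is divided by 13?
Using Fermat: 9^{12} ≡ 1 (mod 13). 13 ≡ 1 (mod 12). So 9^{13} ≡ 9^{1} ≡ 9 (mod 13)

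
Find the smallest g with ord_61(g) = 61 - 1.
p - 1 = 60 has prime divisors 2, 3, 5. h is a primitive root mod 61 iff h^(60/q) ≢ 1 (mod 61) for each such q.
h = 2: 2^30 ≡ 60, 2^20 ≡ 47, 2^12 ≡ 9 (mod 61); none is 1, so 2 has order 60 and is a primitive root.
The smallest primitive root mod 61 is g = 2.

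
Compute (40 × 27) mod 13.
1

(40 × 27) = 1080
1080 mod 13 = 1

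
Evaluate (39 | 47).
(39/47) = 39^{23} mod 47 = -1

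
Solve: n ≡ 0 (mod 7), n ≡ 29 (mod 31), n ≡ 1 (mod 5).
M = 7 × 31 × 5 = 1085. M₁ = 155, y₁ ≡ 1 (mod 7). M₂ = 35, y₂ ≡ 8 (mod 31). M₃ = 217, y₃ ≡ 3 (mod 5). n = 0×155×1 + 29×35×8 + 1×217×3 ≡ 91 (mod 1085)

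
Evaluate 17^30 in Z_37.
Using repeated squaring. 30 = 16 + 8 + 4 + 2 (binary 11110). Repeated squaring mod 37: 17^1 ≡ 17; 17^2 ≡ 17² = 289 ≡ 30; 17^4 ≡ 30² = 900 ≡ 12; 17^8 ≡ 12² = 144 ≡ 33; 17^16 ≡ 33² = 1089 ≡ 16. Multiply: 17^30 = 17^16 × 17^8 × 17^4 × 17^2 ≡ 16 × 33 × 12 × 30 (mod 37): 16 × 33 = 528 ≡ 10; 10 × 12 = 120 ≡ 9; 9 × 30 = 270 ≡ 11. So 17^30 ≡ 11 (mod 37).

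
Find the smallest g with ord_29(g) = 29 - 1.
p - 1 = 28 has prime divisors 2, 7. h is a primitive root mod 29 iff h^(28/q) ≢ 1 (mod 29) for each such q.
h = 2: 2^14 ≡ 28, 2^4 ≡ 16 (mod 29); none is 1, so 2 has order 28 and is a primitive root.
The smallest primitive root mod 29 is g = 2.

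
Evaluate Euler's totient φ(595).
384

Prime factorization: 595 = 5 × 7 × 17
Using the formula φ(n) = n × Π(1 - 1/p) for each prime factor p:
φ(595) = 595 × (1 - 1/5) × (1 - 1/7) × (1 - 1/17)
φ(595) = 384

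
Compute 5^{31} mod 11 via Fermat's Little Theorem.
5

By Fermat's Little Theorem, a^(p-1) ≡ 1 (mod p) for prime p and gcd(a, p) = 1
Here p = 11, so 5^10 ≡ 1 (mod 11)
We can reduce the exponent: 31 mod 10 = 1
So 5^31 ≡ 5^1 (mod 11)
Computing: 5^1 mod 11 = 5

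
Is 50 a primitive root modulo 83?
Yes

To verify, check if 50^(82/q) ≢ 1 (mod 83) for each prime divisor q of 82
Divisors of 82 = 82: [1, 2, 41, 82]
  50^(82/41) = 50^2 ≡ 10 (mod 83)
  50^(82/2) = 50^41 ≡ 82 (mod 83)
Conclusion: 50 is a primitive root modulo 83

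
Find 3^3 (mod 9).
3 = 2 + 1 (binary 11). Repeated squaring mod 9: 3^1 ≡ 3; 3^2 ≡ 3² = 9 ≡ 0. Multiply: 3^3 = 3^2 × 3^1 ≡ 0 × 3 (mod 9): 0 × 3 = 0 ≡ 0. So 3^3 ≡ 0 (mod 9).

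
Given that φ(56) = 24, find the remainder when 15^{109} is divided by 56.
By Euler: 15^{24} ≡ 1 (mod 56) since gcd(15, 56) = 1. 109 = 4×24 + 13. So 15^{109} ≡ 15^{13} ≡ 15 (mod 56)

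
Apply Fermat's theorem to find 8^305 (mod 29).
By Fermat: 8^{28} ≡ 1 (mod 29). 305 ≡ 25 (mod 28). So 8^{305} ≡ 8^{25} ≡ 26 (mod 29)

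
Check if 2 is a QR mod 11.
By Euler's criterion: 2^{5} ≡ 10 (mod 11). Since this equals -1 (≡ 10), 2 is not a QR.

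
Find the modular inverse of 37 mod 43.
37^(-1) ≡ 7 (mod 43). Verification: 37 × 7 = 259 ≡ 1 (mod 43)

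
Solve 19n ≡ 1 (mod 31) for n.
18

Using Extended Euclidean Algorithm:
gcd(19, 31) = 1
Bezout coefficients: 19 × -13 + 31 × 8 = 1
So 19 × -13 ≡ 1 (mod 31)
The inverse is -13 mod 31 = 18
Verification: 19 × 18 = 342 = 11 × 31 + 1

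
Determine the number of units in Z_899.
840

Prime factorization: 899 = 29 × 31
Using the formula φ(n) = n × Π(1 - 1/p) for each prime factor p:
φ(899) = 899 × (1 - 1/29) × (1 - 1/31)
φ(899) = 840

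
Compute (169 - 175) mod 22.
16

(169 - 175) = -6
-6 mod 22 = 16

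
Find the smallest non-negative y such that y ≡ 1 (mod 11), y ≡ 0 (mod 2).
12

Using the Chinese Remainder Theorem:
M = product of moduli = 22
For equation 1: M_1 = 2, 2 ≡ 2 (mod 11), inverse of 2 mod 11 is 6 (check: 2 × 6 = 12 ≡ 1 (mod 11))
For equation 2: M_2 = 11, 11 ≡ 1 (mod 2), inverse of 11 mod 2 is 1 (check: 1 × 1 = 1 ≡ 1 (mod 2))
Combine: y ≡ Σ r_i×M_i×(M_i⁻¹ mod m_i) = 1×2×6 + 0×11×1 = 12 + 0 = 12
12 mod 22 = 12
y ≡ 12 (mod 22)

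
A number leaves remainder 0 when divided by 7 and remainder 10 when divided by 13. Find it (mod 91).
M = 7 × 13 = 91. M₁ = 13, y₁ ≡ 6 (mod 7). M₂ = 7, y₂ ≡ 2 (mod 13). z = 0×13×6 + 10×7×2 ≡ 49 (mod 91)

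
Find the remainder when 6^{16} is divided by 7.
By Fermat: 6^{6} ≡ 1 (mod 7). 16 = 2×6 + 4. So 6^{16} ≡ 6^{4} ≡ 1 (mod 7)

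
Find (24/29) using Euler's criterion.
(24/29) = 24^{14} mod 29 = 1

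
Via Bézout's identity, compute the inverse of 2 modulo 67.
Extended GCD: 2(-33) + 67(1) = 1. So 2^(-1) ≡ 34 ≡ 34 (mod 67). Verify: 2 × 34 = 68 ≡ 1 (mod 67)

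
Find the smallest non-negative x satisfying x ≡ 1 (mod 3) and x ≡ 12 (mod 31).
M = 3 × 31 = 93. M₁ = 31, y₁ ≡ 1 (mod 3). M₂ = 3, y₂ ≡ 21 (mod 31). x = 1×31×1 + 12×3×21 ≡ 43 (mod 93)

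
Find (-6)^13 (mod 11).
Using Fermat: (-6)^{10} ≡ 1 (mod 11). 13 ≡ 3 (mod 10). So (-6)^{13} ≡ (-6)^{3} ≡ 4 (mod 11)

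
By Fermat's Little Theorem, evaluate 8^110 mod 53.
By Fermat: 8^{52} ≡ 1 (mod 53). 110 = 2×52 + 6. So 8^{110} ≡ 8^{6} ≡ 6 (mod 53)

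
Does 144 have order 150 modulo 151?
p - 1 = 150 has prime divisors 2, 3, 5. Check 144^(150/q) mod 151 for each: 144^(150/2) = 144^75 ≡ 1, 144^(150/3) = 144^50 ≡ 32, 144^(150/5) = 144^30 ≡ 8 (mod 151). Since 144^75 ≡ 1 (mod 151), the order of 144 divides 75 (in fact the order is 75) ≠ 150, so it is not a primitive root.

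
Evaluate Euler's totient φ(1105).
768

Prime factorization: 1105 = 5 × 13 × 17
Using the formula φ(n) = n × Π(1 - 1/p) for each prime factor p:
φ(1105) = 1105 × (1 - 1/5) × (1 - 1/13) × (1 - 1/17)
φ(1105) = 768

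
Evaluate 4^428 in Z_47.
Using Fermat: 4^{46} ≡ 1 (mod 47). 428 ≡ 14 (mod 46). So 4^{428} ≡ 4^{14} ≡ 32 (mod 47)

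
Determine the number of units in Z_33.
20

Prime factorization: 33 = 3 × 11
Using the formula φ(n) = n × Π(1 - 1/p) for each prime factor p:
φ(33) = 33 × (1 - 1/3) × (1 - 1/11)
φ(33) = 20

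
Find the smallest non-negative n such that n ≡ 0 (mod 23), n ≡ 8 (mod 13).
138

Using the Chinese Remainder Theorem:
M = product of moduli = 299
For equation 1: M_1 = 13, 13 ≡ 13 (mod 23), inverse of 13 mod 23 is 16 (check: 13 × 16 = 208 ≡ 1 (mod 23))
For equation 2: M_2 = 23, 23 ≡ 10 (mod 13), inverse of 23 mod 13 is 4 (check: 10 × 4 = 40 ≡ 1 (mod 13))
Combine: n ≡ Σ r_i×M_i×(M_i⁻¹ mod m_i) = 0×13×16 + 8×23×4 = 0 + 736 = 736
736 mod 299 = 138
n ≡ 138 (mod 299)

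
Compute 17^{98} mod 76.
9

Using successive squaring:
Binary expansion of 98: 1100010
Powers of 17 mod 76 (each is the square of the previous):
  17^1 ≡ 17 (mod 76)
  17^2 ≡ 17² = 289 ≡ 61 (mod 76)
  17^4 ≡ 61² = 3721 ≡ 73 (mod 76)
  17^8 ≡ 73² = 5329 ≡ 9 (mod 76)
  17^16 ≡ 9² = 81 ≡ 5 (mod 76)
  17^32 ≡ 5² = 25 ≡ 25 (mod 76)
  17^64 ≡ 25² = 625 ≡ 17 (mod 76)
98 = 64 + 32 + 2, so 17^98 = 17^64 × 17^32 × 17^2 ≡ 17 × 25 × 61 (mod 76)
Multiplying step by step:
  17 × 25 = 425 ≡ 45 (mod 76)
  45 × 61 = 2745 ≡ 9 (mod 76)
Result: 17^98 ≡ 9 (mod 76)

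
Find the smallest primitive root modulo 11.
p - 1 = 10 has prime divisors 2, 5. h is a primitive root mod 11 iff h^(10/q) ≢ 1 (mod 11) for each such q.
h = 2: 2^5 ≡ 10, 2^2 ≡ 4 (mod 11); none is 1, so 2 has order 10 and is a primitive root.
The smallest primitive root mod 11 is g = 2.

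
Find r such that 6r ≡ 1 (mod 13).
6^(-1) ≡ 11 (mod 13). Verification: 6 × 11 = 66 ≡ 1 (mod 13)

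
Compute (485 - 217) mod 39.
34

(485 - 217) = 268
268 mod 39 = 34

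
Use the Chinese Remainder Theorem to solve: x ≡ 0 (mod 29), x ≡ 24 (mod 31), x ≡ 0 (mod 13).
4147

Using the Chinese Remainder Theorem:
M = product of moduli = 11687
For equation 1: M_1 = 403, 403 ≡ 26 (mod 29), inverse of 403 mod 29 is 19 (check: 26 × 19 = 494 ≡ 1 (mod 29))
For equation 2: M_2 = 377, 377 ≡ 5 (mod 31), inverse of 377 mod 31 is 25 (check: 5 × 25 = 125 ≡ 1 (mod 31))
For equation 3: M_3 = 899, 899 ≡ 2 (mod 13), inverse of 899 mod 13 is 7 (check: 2 × 7 = 14 ≡ 1 (mod 13))
Combine: x ≡ Σ r_i×M_i×(M_i⁻¹ mod m_i) = 0×403×19 + 24×377×25 + 0×899×7 = 0 + 226200 + 0 = 226200
226200 mod 11687 = 4147
x ≡ 4147 (mod 11687)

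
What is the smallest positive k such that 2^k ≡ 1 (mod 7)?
Powers of 2 mod 7: 2^1≡2, 2^2≡4, 2^3≡1. Order = 3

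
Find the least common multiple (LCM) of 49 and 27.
1323

First find GCD(49, 27) using the Euclidean algorithm:
49 = 1 × 27 + 22
27 = 1 × 22 + 5
22 = 4 × 5 + 2
5 = 2 × 2 + 1
2 = 2 × 1 + 0
GCD(49, 27) = 1

LCM formula: LCM(a, b) = (a × b) / GCD(a, b)
LCM(49, 27) = (49 × 27) / 1
LCM(49, 27) = 1323 / 1
LCM(49, 27) = 1323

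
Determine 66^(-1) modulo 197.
66^(-1) ≡ 3 (mod 197). Verification: 66 × 3 = 198 ≡ 1 (mod 197)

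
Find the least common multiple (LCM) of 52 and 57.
2964

First find GCD(52, 57) using the Euclidean algorithm:
52 = 0 × 57 + 52
57 = 1 × 52 + 5
52 = 10 × 5 + 2
5 = 2 × 2 + 1
2 = 2 × 1 + 0
GCD(52, 57) = 1

LCM formula: LCM(a, b) = (a × b) / GCD(a, b)
LCM(52, 57) = (52 × 57) / 1
LCM(52, 57) = 2964 / 1
LCM(52, 57) = 2964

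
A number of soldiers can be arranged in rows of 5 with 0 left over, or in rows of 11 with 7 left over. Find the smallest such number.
M = 5 × 11 = 55. M₁ = 11, y₁ ≡ 1 (mod 5). M₂ = 5, y₂ ≡ 9 (mod 11). r = 0×11×1 + 7×5×9 ≡ 40 (mod 55). The smallest positive such number is 40.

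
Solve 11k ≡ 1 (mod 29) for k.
11^(-1) ≡ 8 (mod 29). Verification: 11 × 8 = 88 ≡ 1 (mod 29)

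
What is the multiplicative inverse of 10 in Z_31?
10^(-1) ≡ 28 (mod 31). Verification: 10 × 28 = 280 ≡ 1 (mod 31)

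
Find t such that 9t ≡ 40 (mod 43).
14

Since gcd(9, 43) = 1 divides 40, a solution exists.
Multiply both sides by the inverse of 9 mod 43:
  9^(-1) mod 43 = 24
  x ≡ 24 × 40 ≡ 960 ≡ 14 (mod 43)
Verification: 9 × 14 = 126 = 2 × 43 + 40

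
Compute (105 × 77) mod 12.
9

(105 × 77) = 8085
8085 mod 12 = 9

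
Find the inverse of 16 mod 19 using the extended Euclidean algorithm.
Extended GCD: 16(6) + 19(-5) = 1. So 16^(-1) ≡ 6 ≡ 6 (mod 19). Verify: 16 × 6 = 96 ≡ 1 (mod 19)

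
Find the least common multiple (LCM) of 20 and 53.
1060

First find GCD(20, 53) using the Euclidean algorithm:
20 = 0 × 53 + 20
53 = 2 × 20 + 13
20 = 1 × 13 + 7
13 = 1 × 7 + 6
7 = 1 × 6 + 1
6 = 6 × 1 + 0
GCD(20, 53) = 1

LCM formula: LCM(a, b) = (a × b) / GCD(a, b)
LCM(20, 53) = (20 × 53) / 1
LCM(20, 53) = 1060 / 1
LCM(20, 53) = 1060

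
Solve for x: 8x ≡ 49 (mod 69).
32

Since gcd(8, 69) = 1 divides 49, a solution exists.
Multiply both sides by the inverse of 8 mod 69:
  8^(-1) mod 69 = 26
  x ≡ 26 × 49 ≡ 1274 ≡ 32 (mod 69)
Verification: 8 × 32 = 256 = 3 × 69 + 49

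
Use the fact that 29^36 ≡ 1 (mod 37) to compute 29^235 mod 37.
By Fermat: 29^{36} ≡ 1 (mod 37). 235 = 6×36 + 19. So 29^{235} ≡ 29^{19} ≡ 8 (mod 37)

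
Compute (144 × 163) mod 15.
12

(144 × 163) = 23472
23472 mod 15 = 12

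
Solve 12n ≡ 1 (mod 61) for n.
56

Using Extended Euclidean Algorithm:
gcd(12, 61) = 1
Bezout coefficients: 12 × -5 + 61 × 1 = 1
So 12 × -5 ≡ 1 (mod 61)
The inverse is -5 mod 61 = 56
Verification: 12 × 56 = 672 = 11 × 61 + 1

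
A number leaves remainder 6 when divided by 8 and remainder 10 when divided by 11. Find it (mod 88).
M = 8 × 11 = 88. M₁ = 11, y₁ ≡ 3 (mod 8). M₂ = 8, y₂ ≡ 7 (mod 11). t = 6×11×3 + 10×8×7 ≡ 54 (mod 88)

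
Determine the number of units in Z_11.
10

Prime factorization: 11 = 11
Using the formula φ(n) = n × Π(1 - 1/p) for each prime factor p:
φ(11) = 11 × (1 - 1/11)
φ(11) = 10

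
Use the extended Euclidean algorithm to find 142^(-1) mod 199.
Extended GCD: 142(-7) + 199(5) = 1. So 142^(-1) ≡ 192 ≡ 192 (mod 199). Verify: 142 × 192 = 27264 ≡ 1 (mod 199)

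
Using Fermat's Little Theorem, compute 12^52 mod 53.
By Fermat's Little Theorem, 12^{52} ≡ 1 (mod 53) since 53 is prime and gcd(12, 53) = 1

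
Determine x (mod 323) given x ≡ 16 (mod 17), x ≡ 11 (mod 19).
220

Using the Chinese Remainder Theorem:
M = product of moduli = 323
For equation 1: M_1 = 19, 19 ≡ 2 (mod 17), inverse of 19 mod 17 is 9 (check: 2 × 9 = 18 ≡ 1 (mod 17))
For equation 2: M_2 = 17, 17 ≡ 17 (mod 19), inverse of 17 mod 19 is 9 (check: 17 × 9 = 153 ≡ 1 (mod 19))
Combine: x ≡ Σ r_i×M_i×(M_i⁻¹ mod m_i) = 16×19×9 + 11×17×9 = 2736 + 1683 = 4419
4419 mod 323 = 220
x ≡ 220 (mod 323)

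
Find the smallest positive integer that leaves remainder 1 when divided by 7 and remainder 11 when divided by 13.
M = 7 × 13 = 91. M₁ = 13, y₁ ≡ 6 (mod 7). M₂ = 7, y₂ ≡ 2 (mod 13). m = 1×13×6 + 11×7×2 ≡ 50 (mod 91). The smallest positive such number is 50.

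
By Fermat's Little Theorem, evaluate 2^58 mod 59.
By Fermat's Little Theorem, 2^{58} ≡ 1 (mod 59) since 59 is prime and gcd(2, 59) = 1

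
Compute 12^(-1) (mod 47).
12^(-1) ≡ 4 (mod 47). Verification: 12 × 4 = 48 ≡ 1 (mod 47)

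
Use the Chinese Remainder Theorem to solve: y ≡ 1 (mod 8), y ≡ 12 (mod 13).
M = 8 × 13 = 104. M₁ = 13, y₁ ≡ 5 (mod 8). M₂ = 8, y₂ ≡ 5 (mod 13). y = 1×13×5 + 12×8×5 ≡ 25 (mod 104)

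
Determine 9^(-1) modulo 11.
9^(-1) ≡ 5 (mod 11). Verification: 9 × 5 = 45 ≡ 1 (mod 11)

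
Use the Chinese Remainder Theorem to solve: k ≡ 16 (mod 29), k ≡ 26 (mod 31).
770

Using the Chinese Remainder Theorem:
M = product of moduli = 899
For equation 1: M_1 = 31, 31 ≡ 2 (mod 29), inverse of 31 mod 29 is 15 (check: 2 × 15 = 30 ≡ 1 (mod 29))
For equation 2: M_2 = 29, 29 ≡ 29 (mod 31), inverse of 29 mod 31 is 15 (check: 29 × 15 = 435 ≡ 1 (mod 31))
Combine: k ≡ Σ r_i×M_i×(M_i⁻¹ mod m_i) = 16×31×15 + 26×29×15 = 7440 + 11310 = 18750
18750 mod 899 = 770
k ≡ 770 (mod 899)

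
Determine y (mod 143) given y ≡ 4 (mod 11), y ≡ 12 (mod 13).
103

Using the Chinese Remainder Theorem:
M = product of moduli = 143
For equation 1: M_1 = 13, 13 ≡ 2 (mod 11), inverse of 13 mod 11 is 6 (check: 2 × 6 = 12 ≡ 1 (mod 11))
For equation 2: M_2 = 11, 11 ≡ 11 (mod 13), inverse of 11 mod 13 is 6 (check: 11 × 6 = 66 ≡ 1 (mod 13))
Combine: y ≡ Σ r_i×M_i×(M_i⁻¹ mod m_i) = 4×13×6 + 12×11×6 = 312 + 792 = 1104
1104 mod 143 = 103
y ≡ 103 (mod 143)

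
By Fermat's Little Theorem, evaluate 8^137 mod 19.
By Fermat: 8^{18} ≡ 1 (mod 19). 137 = 7×18 + 11. So 8^{137} ≡ 8^{11} ≡ 12 (mod 19)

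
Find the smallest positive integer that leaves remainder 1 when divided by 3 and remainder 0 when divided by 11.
M = 3 × 11 = 33. M₁ = 11, y₁ ≡ 2 (mod 3). M₂ = 3, y₂ ≡ 4 (mod 11). r = 1×11×2 + 0×3×4 ≡ 22 (mod 33). The smallest positive such number is 22.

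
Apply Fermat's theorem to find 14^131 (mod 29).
By Fermat: 14^{28} ≡ 1 (mod 29). 131 = 4×28 + 19. So 14^{131} ≡ 14^{19} ≡ 10 (mod 29)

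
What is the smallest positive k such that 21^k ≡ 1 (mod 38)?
Powers of 21 mod 38: 21^1≡21, 21^2≡23, 21^3≡27, 21^4≡35, 21^5≡13, 21^6≡7, 21^7≡33, 21^8≡9, 21^9≡37, 21^10≡17, 21^11≡15, 21^12≡11, 21^13≡3, 21^14≡25, 21^15≡31, 21^16≡5, 21^17≡29, 21^18≡1. Order = 18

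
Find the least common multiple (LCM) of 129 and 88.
11352

First find GCD(129, 88) using the Euclidean algorithm:
129 = 1 × 88 + 41
88 = 2 × 41 + 6
41 = 6 × 6 + 5
6 = 1 × 5 + 1
5 = 5 × 1 + 0
GCD(129, 88) = 1

LCM formula: LCM(a, b) = (a × b) / GCD(a, b)
LCM(129, 88) = (129 × 88) / 1
LCM(129, 88) = 11352 / 1
LCM(129, 88) = 11352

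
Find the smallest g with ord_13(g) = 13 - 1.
p - 1 = 12 has prime divisors 2, 3. h is a primitive root mod 13 iff h^(12/q) ≢ 1 (mod 13) for each such q.
h = 2: 2^6 ≡ 12, 2^4 ≡ 3 (mod 13); none is 1, so 2 has order 12 and is a primitive root.
The smallest primitive root mod 13 is g = 2.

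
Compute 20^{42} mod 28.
8

Using successive squaring:
Binary expansion of 42: 101010
Powers of 20 mod 28 (each is the square of the previous):
  20^1 ≡ 20 (mod 28)
  20^2 ≡ 20² = 400 ≡ 8 (mod 28)
  20^4 ≡ 8² = 64 ≡ 8 (mod 28)
  20^8 ≡ 8² = 64 ≡ 8 (mod 28)
  20^16 ≡ 8² = 64 ≡ 8 (mod 28)
  20^32 ≡ 8² = 64 ≡ 8 (mod 28)
42 = 32 + 8 + 2, so 20^42 = 20^32 × 20^8 × 20^2 ≡ 8 × 8 × 8 (mod 28)
Multiplying step by step:
  8 × 8 = 64 ≡ 8 (mod 28)
  8 × 8 = 64 ≡ 8 (mod 28)
Result: 20^42 ≡ 8 (mod 28)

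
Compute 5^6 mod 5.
5 ≡ 0 (mod 5). 6 = 4 + 2 (binary 110). Repeated squaring mod 5: 0^1 ≡ 0; 0^2 ≡ 0² = 0 ≡ 0; 0^4 ≡ 0² = 0 ≡ 0. Multiply: 5^6 ≡ 0^4 × 0^2 ≡ 0 × 0 (mod 5): 0 × 0 = 0 ≡ 0. So 5^6 ≡ 0 (mod 5).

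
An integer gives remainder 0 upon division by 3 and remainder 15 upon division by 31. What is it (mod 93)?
M = 3 × 31 = 93. M₁ = 31, y₁ ≡ 1 (mod 3). M₂ = 3, y₂ ≡ 21 (mod 31). n = 0×31×1 + 15×3×21 ≡ 15 (mod 93). The smallest positive such number is 15.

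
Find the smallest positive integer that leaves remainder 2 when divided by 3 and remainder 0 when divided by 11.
M = 3 × 11 = 33. M₁ = 11, y₁ ≡ 2 (mod 3). M₂ = 3, y₂ ≡ 4 (mod 11). r = 2×11×2 + 0×3×4 ≡ 11 (mod 33). The smallest positive such number is 11.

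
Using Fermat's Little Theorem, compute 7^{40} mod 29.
16

By Fermat's Little Theorem, a^(p-1) ≡ 1 (mod p) for prime p and gcd(a, p) = 1
Here p = 29, so 7^28 ≡ 1 (mod 29)
We can reduce the exponent: 40 mod 28 = 12
So 7^40 ≡ 7^12 (mod 29)
Computing: 7^12 mod 29 = 16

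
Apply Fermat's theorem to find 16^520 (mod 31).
By Fermat: 16^{30} ≡ 1 (mod 31). 520 ≡ 10 (mod 30). So 16^{520} ≡ 16^{10} ≡ 1 (mod 31)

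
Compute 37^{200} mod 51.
16

Using successive squaring:
Binary expansion of 200: 11001000
Powers of 37 mod 51 (each is the square of the previous):
  37^1 ≡ 37 (mod 51)
  37^2 ≡ 37² = 1369 ≡ 43 (mod 51)
  37^4 ≡ 43² = 1849 ≡ 13 (mod 51)
  37^8 ≡ 13² = 169 ≡ 16 (mod 51)
  37^16 ≡ 16² = 256 ≡ 1 (mod 51)
  37^32 ≡ 1² = 1 ≡ 1 (mod 51)
  37^64 ≡ 1² = 1 ≡ 1 (mod 51)
  37^128 ≡ 1² = 1 ≡ 1 (mod 51)
200 = 128 + 64 + 8, so 37^200 = 37^128 × 37^64 × 37^8 ≡ 1 × 1 × 16 (mod 51)
Multiplying step by step:
  1 × 1 = 1 ≡ 1 (mod 51)
  1 × 16 = 16 ≡ 16 (mod 51)
Result: 37^200 ≡ 16 (mod 51)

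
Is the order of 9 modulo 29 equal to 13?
No, the actual order is 14, not 13.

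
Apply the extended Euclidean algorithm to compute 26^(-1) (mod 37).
Extended GCD: 26(10) + 37(-7) = 1. So 26^(-1) ≡ 10 ≡ 10 (mod 37). Verify: 26 × 10 = 260 ≡ 1 (mod 37)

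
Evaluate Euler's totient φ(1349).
1260

Prime factorization: 1349 = 19 × 71
Using the formula φ(n) = n × Π(1 - 1/p) for each prime factor p:
φ(1349) = 1349 × (1 - 1/19) × (1 - 1/71)
φ(1349) = 1260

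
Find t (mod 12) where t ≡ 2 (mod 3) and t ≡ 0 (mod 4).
M = 3 × 4 = 12. M₁ = 4, y₁ ≡ 1 (mod 3). M₂ = 3, y₂ ≡ 3 (mod 4). t = 2×4×1 + 0×3×3 ≡ 8 (mod 12)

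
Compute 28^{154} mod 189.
28

Using successive squaring:
Binary expansion of 154: 10011010
Powers of 28 mod 189 (each is the square of the previous):
  28^1 ≡ 28 (mod 189)
  28^2 ≡ 28² = 784 ≡ 28 (mod 189)
  28^4 ≡ 28² = 784 ≡ 28 (mod 189)
  28^8 ≡ 28² = 784 ≡ 28 (mod 189)
  28^16 ≡ 28² = 784 ≡ 28 (mod 189)
  28^32 ≡ 28² = 784 ≡ 28 (mod 189)
  28^64 ≡ 28² = 784 ≡ 28 (mod 189)
  28^128 ≡ 28² = 784 ≡ 28 (mod 189)
154 = 128 + 16 + 8 + 2, so 28^154 = 28^128 × 28^16 × 28^8 × 28^2 ≡ 28 × 28 × 28 × 28 (mod 189)
Multiplying step by step:
  28 × 28 = 784 ≡ 28 (mod 189)
  28 × 28 = 784 ≡ 28 (mod 189)
  28 × 28 = 784 ≡ 28 (mod 189)
Result: 28^154 ≡ 28 (mod 189)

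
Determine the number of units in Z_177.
116

Prime factorization: 177 = 3 × 59
Using the formula φ(n) = n × Π(1 - 1/p) for each prime factor p:
φ(177) = 177 × (1 - 1/3) × (1 - 1/59)
φ(177) = 116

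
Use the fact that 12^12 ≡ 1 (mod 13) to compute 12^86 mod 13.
By Fermat: 12^{12} ≡ 1 (mod 13). 86 = 7×12 + 2. So 12^{86} ≡ 12^{2} ≡ 1 (mod 13)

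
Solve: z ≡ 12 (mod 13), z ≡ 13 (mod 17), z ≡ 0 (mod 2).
M = 13 × 17 × 2 = 442. M₁ = 34, y₁ ≡ 5 (mod 13). M₂ = 26, y₂ ≡ 2 (mod 17). M₃ = 221, y₃ ≡ 1 (mod 2). z = 12×34×5 + 13×26×2 + 0×221×1 ≡ 64 (mod 442)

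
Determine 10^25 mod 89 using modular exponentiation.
Using repeated squaring. 25 = 16 + 8 + 1 (binary 11001). Repeated squaring mod 89: 10^1 ≡ 10; 10^2 ≡ 10² = 100 ≡ 11; 10^4 ≡ 11² = 121 ≡ 32; 10^8 ≡ 32² = 1024 ≡ 45; 10^16 ≡ 45² = 2025 ≡ 67. Multiply: 10^25 = 10^16 × 10^8 × 10^1 ≡ 67 × 45 × 10 (mod 89): 67 × 45 = 3015 ≡ 78; 78 × 10 = 780 ≡ 68. So 10^25 ≡ 68 (mod 89).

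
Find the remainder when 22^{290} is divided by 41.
By Fermat: 22^{40} ≡ 1 (mod 41). 290 = 7×40 + 10. So 22^{290} ≡ 22^{10} ≡ 32 (mod 41)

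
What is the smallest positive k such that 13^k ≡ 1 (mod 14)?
Powers of 13 mod 14: 13^1≡13, 13^2≡1. Order = 2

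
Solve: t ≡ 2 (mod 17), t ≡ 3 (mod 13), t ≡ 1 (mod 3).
M = 17 × 13 × 3 = 663. M₁ = 39, y₁ ≡ 7 (mod 17). M₂ = 51, y₂ ≡ 12 (mod 13). M₃ = 221, y₃ ≡ 2 (mod 3). t = 2×39×7 + 3×51×12 + 1×221×2 ≡ 172 (mod 663)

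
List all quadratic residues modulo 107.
QRs mod 107: {1, 3, 4, 9, 10, 11, 12, 13, 14, 16, 19, 23, 25, 27, 29, 30, 33, 34, 35, 36, 37, 39, 40, 41, 42, 44, 47, 48, 49, 52, 53, 56, 57, 61, 62, 64, 69, 75, 76, 79, 81, 83, 85, 86, 87, 89, 90, 92, 99, 100, 101, 102, 105}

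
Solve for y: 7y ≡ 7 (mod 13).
1

Since gcd(7, 13) = 1 divides 7, a solution exists.
Multiply both sides by the inverse of 7 mod 13:
  7^(-1) mod 13 = 2
  x ≡ 2 × 7 ≡ 14 ≡ 1 (mod 13)
Verification: 7 × 1 = 7 = 0 × 13 + 7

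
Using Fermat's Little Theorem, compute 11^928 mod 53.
By Fermat: 11^{52} ≡ 1 (mod 53). 928 ≡ 44 (mod 52). So 11^{928} ≡ 11^{44} ≡ 16 (mod 53)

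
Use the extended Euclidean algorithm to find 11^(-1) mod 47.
Extended GCD: 11(-17) + 47(4) = 1. So 11^(-1) ≡ 30 ≡ 30 (mod 47). Verify: 11 × 30 = 330 ≡ 1 (mod 47)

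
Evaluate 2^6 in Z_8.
6 = 4 + 2 (binary 110). Repeated squaring mod 8: 2^1 ≡ 2; 2^2 ≡ 2² = 4 ≡ 4; 2^4 ≡ 4² = 16 ≡ 0. Multiply: 2^6 = 2^4 × 2^2 ≡ 0 × 4 (mod 8): 0 × 4 = 0 ≡ 0. So 2^6 ≡ 0 (mod 8).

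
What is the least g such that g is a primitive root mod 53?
p - 1 = 52 has prime divisors 2, 13. h is a primitive root mod 53 iff h^(52/q) ≢ 1 (mod 53) for each such q.
h = 2: 2^26 ≡ 52, 2^4 ≡ 16 (mod 53); none is 1, so 2 has order 52 and is a primitive root.
The smallest primitive root mod 53 is g = 2.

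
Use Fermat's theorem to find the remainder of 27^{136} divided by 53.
24

By Fermat's Little Theorem, a^(p-1) ≡ 1 (mod p) for prime p and gcd(a, p) = 1
Here p = 53, so 27^52 ≡ 1 (mod 53)
We can reduce the exponent: 136 mod 52 = 32
So 27^136 ≡ 27^32 (mod 53)
Computing: 27^32 mod 53 = 24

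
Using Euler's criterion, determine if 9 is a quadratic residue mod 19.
By Euler's criterion: 9^{9} ≡ 1 (mod 19). Since this equals 1, 9 is a QR.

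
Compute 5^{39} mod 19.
11

Using successive squaring:
Binary expansion of 39: 100111
Powers of 5 mod 19 (each is the square of the previous):
  5^1 ≡ 5 (mod 19)
  5^2 ≡ 5² = 25 ≡ 6 (mod 19)
  5^4 ≡ 6² = 36 ≡ 17 (mod 19)
  5^8 ≡ 17² = 289 ≡ 4 (mod 19)
  5^16 ≡ 4² = 16 ≡ 16 (mod 19)
  5^32 ≡ 16² = 256 ≡ 9 (mod 19)
39 = 32 + 4 + 2 + 1, so 5^39 = 5^32 × 5^4 × 5^2 × 5^1 ≡ 9 × 17 × 6 × 5 (mod 19)
Multiplying step by step:
  9 × 17 = 153 ≡ 1 (mod 19)
  1 × 6 = 6 ≡ 6 (mod 19)
  6 × 5 = 30 ≡ 11 (mod 19)
Result: 5^39 ≡ 11 (mod 19)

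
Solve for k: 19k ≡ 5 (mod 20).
15

Since gcd(19, 20) = 1 divides 5, a solution exists.
Multiply both sides by the inverse of 19 mod 20:
  19^(-1) mod 20 = 19
  x ≡ 19 × 5 ≡ 95 ≡ 15 (mod 20)
Verification: 19 × 15 = 285 = 14 × 20 + 5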